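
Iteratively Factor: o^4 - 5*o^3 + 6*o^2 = (o)*(o^3 - 5*o^2 + 6*o) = o^2*(o^2 - 5*o + 6) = o^2*(o - 3)*(o - 2)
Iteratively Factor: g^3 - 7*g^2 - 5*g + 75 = (g - 5)*(g^2 - 2*g - 15) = (g - 5)^2*(g + 3)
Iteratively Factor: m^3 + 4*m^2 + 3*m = (m + 1)*(m^2 + 3*m) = m*(m + 1)*(m + 3)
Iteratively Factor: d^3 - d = (d - 1)*(d^2 + d) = d*(d - 1)*(d + 1)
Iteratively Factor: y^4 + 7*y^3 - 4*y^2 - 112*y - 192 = (y + 3)*(y^3 + 4*y^2 - 16*y - 64) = (y + 3)*(y + 4)*(y^2 - 16) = (y + 3)*(y + 4)^2*(y - 4)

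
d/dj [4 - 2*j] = -2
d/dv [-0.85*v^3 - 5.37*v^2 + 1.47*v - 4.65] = -2.55*v^2 - 10.74*v + 1.47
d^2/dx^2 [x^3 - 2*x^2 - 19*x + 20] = 6*x - 4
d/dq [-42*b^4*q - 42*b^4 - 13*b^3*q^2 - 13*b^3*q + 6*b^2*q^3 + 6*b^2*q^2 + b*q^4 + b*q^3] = b*(-42*b^3 - 26*b^2*q - 13*b^2 + 18*b*q^2 + 12*b*q + 4*q^3 + 3*q^2)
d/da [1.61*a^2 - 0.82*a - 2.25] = 3.22*a - 0.82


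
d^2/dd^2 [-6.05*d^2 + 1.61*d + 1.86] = -12.1000000000000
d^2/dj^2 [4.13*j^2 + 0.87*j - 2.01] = 8.26000000000000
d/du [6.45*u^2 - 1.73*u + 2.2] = 12.9*u - 1.73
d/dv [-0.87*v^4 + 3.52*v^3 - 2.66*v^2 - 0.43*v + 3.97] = -3.48*v^3 + 10.56*v^2 - 5.32*v - 0.43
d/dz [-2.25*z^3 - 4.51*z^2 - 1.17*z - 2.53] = -6.75*z^2 - 9.02*z - 1.17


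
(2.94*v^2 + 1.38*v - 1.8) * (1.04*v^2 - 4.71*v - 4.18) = 3.0576*v^4 - 12.4122*v^3 - 20.661*v^2 + 2.7096*v + 7.524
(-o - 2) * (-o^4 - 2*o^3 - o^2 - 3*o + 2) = o^5 + 4*o^4 + 5*o^3 + 5*o^2 + 4*o - 4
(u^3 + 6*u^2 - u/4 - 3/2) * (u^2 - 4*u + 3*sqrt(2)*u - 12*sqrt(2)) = u^5 + 2*u^4 + 3*sqrt(2)*u^4 - 97*u^3/4 + 6*sqrt(2)*u^3 - 291*sqrt(2)*u^2/4 - u^2/2 - 3*sqrt(2)*u/2 + 6*u + 18*sqrt(2)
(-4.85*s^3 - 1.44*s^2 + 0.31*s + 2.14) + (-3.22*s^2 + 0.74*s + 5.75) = -4.85*s^3 - 4.66*s^2 + 1.05*s + 7.89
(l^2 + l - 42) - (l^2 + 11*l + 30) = -10*l - 72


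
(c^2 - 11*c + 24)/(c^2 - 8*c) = (c - 3)/c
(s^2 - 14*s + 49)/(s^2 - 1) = (s^2 - 14*s + 49)/(s^2 - 1)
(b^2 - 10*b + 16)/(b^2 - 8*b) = (b - 2)/b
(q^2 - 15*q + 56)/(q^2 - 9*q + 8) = (q - 7)/(q - 1)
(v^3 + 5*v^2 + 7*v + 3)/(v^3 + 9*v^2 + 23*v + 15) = (v + 1)/(v + 5)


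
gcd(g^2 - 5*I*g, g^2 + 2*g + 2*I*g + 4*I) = 1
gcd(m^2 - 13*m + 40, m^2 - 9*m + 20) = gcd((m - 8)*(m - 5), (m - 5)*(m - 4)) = m - 5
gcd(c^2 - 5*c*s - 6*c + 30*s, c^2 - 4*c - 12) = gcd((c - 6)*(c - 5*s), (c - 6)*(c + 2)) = c - 6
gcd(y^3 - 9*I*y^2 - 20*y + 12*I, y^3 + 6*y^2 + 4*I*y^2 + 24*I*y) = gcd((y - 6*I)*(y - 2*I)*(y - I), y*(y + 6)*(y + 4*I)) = 1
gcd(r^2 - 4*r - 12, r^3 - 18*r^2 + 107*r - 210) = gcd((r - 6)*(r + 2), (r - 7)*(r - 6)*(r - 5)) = r - 6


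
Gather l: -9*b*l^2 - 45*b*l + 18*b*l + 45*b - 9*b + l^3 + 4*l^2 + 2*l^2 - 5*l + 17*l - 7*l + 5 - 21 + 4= 36*b + l^3 + l^2*(6 - 9*b) + l*(5 - 27*b) - 12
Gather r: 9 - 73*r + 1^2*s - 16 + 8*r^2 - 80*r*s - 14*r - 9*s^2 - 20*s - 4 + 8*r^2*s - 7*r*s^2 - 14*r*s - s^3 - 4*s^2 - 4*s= r^2*(8*s + 8) + r*(-7*s^2 - 94*s - 87) - s^3 - 13*s^2 - 23*s - 11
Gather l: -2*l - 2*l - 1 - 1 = -4*l - 2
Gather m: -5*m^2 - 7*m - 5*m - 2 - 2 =-5*m^2 - 12*m - 4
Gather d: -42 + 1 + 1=-40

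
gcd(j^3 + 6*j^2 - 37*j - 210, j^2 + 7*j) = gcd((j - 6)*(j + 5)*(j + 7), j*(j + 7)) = j + 7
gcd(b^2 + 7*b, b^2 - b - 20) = 1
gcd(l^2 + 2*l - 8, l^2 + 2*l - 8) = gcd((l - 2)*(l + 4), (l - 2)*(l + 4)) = l^2 + 2*l - 8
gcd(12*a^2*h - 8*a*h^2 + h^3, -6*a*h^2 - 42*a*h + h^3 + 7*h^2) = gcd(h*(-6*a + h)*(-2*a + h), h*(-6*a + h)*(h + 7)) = 6*a*h - h^2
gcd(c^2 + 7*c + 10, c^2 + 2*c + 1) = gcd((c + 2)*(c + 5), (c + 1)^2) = 1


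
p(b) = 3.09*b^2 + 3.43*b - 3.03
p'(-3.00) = -15.11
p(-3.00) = 14.49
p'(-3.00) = -15.11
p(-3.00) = 14.49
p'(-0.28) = 1.70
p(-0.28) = -3.75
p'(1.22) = 10.97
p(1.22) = 5.75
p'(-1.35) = -4.91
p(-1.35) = -2.03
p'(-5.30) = -29.32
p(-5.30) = 65.59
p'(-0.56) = -0.03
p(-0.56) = -3.98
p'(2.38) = 18.14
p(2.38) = 22.64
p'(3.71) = 26.36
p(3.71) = 52.23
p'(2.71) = 20.18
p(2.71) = 28.96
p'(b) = 6.18*b + 3.43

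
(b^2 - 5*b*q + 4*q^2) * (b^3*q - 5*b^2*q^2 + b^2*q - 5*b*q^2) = b^5*q - 10*b^4*q^2 + b^4*q + 29*b^3*q^3 - 10*b^3*q^2 - 20*b^2*q^4 + 29*b^2*q^3 - 20*b*q^4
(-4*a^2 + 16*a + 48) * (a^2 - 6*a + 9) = -4*a^4 + 40*a^3 - 84*a^2 - 144*a + 432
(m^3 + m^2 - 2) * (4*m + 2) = 4*m^4 + 6*m^3 + 2*m^2 - 8*m - 4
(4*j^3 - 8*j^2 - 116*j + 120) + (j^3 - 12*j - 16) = 5*j^3 - 8*j^2 - 128*j + 104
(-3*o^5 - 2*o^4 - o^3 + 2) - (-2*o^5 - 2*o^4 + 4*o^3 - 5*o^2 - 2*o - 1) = -o^5 - 5*o^3 + 5*o^2 + 2*o + 3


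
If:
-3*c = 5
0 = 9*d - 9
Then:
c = -5/3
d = 1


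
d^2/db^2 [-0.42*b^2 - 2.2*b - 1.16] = -0.840000000000000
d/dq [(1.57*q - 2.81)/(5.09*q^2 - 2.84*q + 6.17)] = (-7.9913*q^2 + 28.6058*q + 1.7065)/(25.9081*q^4 - 28.9112*q^3 + 70.8762*q^2 - 35.0456*q + 38.0689)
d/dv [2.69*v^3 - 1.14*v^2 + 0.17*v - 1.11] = 8.07*v^2 - 2.28*v + 0.17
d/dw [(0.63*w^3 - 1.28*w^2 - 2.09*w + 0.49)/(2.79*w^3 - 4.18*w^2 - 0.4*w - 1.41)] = (0.937800000000001*w^4 + 11.1582*w^3 - 14.9904*w^2 + 7.706*w + 3.1429)/(7.7841*w^6 - 23.3244*w^5 + 15.2404*w^4 - 4.5238*w^3 + 11.9476*w^2 + 1.128*w + 1.9881)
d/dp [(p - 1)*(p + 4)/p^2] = (8 - 3*p)/p^3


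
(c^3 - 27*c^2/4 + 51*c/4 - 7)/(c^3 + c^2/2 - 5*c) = (4*c^3 - 27*c^2 + 51*c - 28)/(2*c*(2*c^2 + c - 10))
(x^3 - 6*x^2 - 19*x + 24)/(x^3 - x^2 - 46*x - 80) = (x^2 + 2*x - 3)/(x^2 + 7*x + 10)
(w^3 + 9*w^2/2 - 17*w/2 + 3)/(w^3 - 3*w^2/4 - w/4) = 2*(2*w^2 + 11*w - 6)/(w*(4*w + 1))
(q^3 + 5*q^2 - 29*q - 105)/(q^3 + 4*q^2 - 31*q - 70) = (q + 3)/(q + 2)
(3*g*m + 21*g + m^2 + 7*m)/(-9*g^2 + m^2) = (-m - 7)/(3*g - m)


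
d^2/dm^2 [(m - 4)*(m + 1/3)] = 2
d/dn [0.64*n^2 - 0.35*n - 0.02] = 1.28*n - 0.35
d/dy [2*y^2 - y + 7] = 4*y - 1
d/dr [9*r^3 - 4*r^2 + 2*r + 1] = 27*r^2 - 8*r + 2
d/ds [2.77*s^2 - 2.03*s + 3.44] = 5.54*s - 2.03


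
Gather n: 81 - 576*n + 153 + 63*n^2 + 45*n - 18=63*n^2 - 531*n + 216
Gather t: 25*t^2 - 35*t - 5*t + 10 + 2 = 25*t^2 - 40*t + 12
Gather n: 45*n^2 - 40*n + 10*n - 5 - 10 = 45*n^2 - 30*n - 15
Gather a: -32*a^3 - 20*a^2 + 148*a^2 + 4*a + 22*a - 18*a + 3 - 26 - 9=-32*a^3 + 128*a^2 + 8*a - 32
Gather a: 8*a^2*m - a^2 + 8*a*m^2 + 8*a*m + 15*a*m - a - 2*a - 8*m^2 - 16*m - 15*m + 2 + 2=a^2*(8*m - 1) + a*(8*m^2 + 23*m - 3) - 8*m^2 - 31*m + 4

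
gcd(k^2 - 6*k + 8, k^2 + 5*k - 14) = k - 2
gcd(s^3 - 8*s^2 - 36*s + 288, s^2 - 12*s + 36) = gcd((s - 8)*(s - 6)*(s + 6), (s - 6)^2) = s - 6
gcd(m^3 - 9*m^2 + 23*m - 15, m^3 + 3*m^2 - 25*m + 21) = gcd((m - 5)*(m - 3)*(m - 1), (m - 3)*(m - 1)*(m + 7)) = m^2 - 4*m + 3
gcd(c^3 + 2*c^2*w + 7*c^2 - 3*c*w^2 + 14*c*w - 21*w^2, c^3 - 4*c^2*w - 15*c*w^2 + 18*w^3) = -c^2 - 2*c*w + 3*w^2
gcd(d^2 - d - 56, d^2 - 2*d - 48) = d - 8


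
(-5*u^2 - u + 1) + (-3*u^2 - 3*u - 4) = -8*u^2 - 4*u - 3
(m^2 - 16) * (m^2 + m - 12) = m^4 + m^3 - 28*m^2 - 16*m + 192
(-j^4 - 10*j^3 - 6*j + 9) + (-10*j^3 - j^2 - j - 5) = -j^4 - 20*j^3 - j^2 - 7*j + 4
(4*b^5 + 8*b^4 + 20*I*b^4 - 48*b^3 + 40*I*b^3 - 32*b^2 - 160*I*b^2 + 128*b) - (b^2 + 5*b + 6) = 4*b^5 + 8*b^4 + 20*I*b^4 - 48*b^3 + 40*I*b^3 - 33*b^2 - 160*I*b^2 + 123*b - 6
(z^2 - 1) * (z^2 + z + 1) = z^4 + z^3 - z - 1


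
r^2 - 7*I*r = r*(r - 7*I)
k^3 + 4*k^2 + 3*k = k*(k + 1)*(k + 3)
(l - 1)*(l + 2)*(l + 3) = l^3 + 4*l^2 + l - 6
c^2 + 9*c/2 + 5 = (c + 2)*(c + 5/2)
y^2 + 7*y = y*(y + 7)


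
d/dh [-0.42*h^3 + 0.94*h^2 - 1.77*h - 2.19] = -1.26*h^2 + 1.88*h - 1.77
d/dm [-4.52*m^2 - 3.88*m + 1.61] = -9.04*m - 3.88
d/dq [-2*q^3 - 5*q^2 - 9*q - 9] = -6*q^2 - 10*q - 9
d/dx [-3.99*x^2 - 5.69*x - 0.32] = -7.98*x - 5.69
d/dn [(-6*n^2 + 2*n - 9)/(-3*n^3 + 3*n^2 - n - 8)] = (-18*n^4 + 12*n^3 - 81*n^2 + 150*n - 25)/(9*n^6 - 18*n^5 + 15*n^4 + 42*n^3 - 47*n^2 + 16*n + 64)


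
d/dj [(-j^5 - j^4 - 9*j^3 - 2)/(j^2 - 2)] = j*(-3*j^5 - 2*j^4 + j^3 + 8*j^2 + 54*j + 4)/(j^4 - 4*j^2 + 4)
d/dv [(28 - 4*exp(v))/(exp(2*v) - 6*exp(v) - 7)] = 4*exp(v)/(exp(2*v) + 2*exp(v) + 1)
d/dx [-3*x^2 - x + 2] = -6*x - 1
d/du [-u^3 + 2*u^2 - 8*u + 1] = -3*u^2 + 4*u - 8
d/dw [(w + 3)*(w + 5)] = 2*w + 8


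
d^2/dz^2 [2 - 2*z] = 0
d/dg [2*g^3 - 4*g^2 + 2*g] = 6*g^2 - 8*g + 2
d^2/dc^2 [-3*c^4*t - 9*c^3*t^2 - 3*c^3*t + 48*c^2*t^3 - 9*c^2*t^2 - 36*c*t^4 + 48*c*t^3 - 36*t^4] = 6*t*(-6*c^2 - 9*c*t - 3*c + 16*t^2 - 3*t)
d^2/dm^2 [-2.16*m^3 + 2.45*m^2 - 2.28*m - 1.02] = 4.9 - 12.96*m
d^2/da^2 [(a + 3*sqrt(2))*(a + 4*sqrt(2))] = 2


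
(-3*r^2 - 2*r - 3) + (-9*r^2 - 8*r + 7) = -12*r^2 - 10*r + 4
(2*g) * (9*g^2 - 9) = 18*g^3 - 18*g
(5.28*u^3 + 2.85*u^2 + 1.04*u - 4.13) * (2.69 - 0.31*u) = -1.6368*u^4 + 13.3197*u^3 + 7.3441*u^2 + 4.0779*u - 11.1097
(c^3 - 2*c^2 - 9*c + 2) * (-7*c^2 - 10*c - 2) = -7*c^5 + 4*c^4 + 81*c^3 + 80*c^2 - 2*c - 4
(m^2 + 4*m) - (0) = m^2 + 4*m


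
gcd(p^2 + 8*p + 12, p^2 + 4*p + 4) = p + 2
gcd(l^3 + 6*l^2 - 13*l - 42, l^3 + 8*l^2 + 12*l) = l + 2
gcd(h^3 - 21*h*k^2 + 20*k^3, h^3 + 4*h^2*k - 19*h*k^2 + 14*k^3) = h - k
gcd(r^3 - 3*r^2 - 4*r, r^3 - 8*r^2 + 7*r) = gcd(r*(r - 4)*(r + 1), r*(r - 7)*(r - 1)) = r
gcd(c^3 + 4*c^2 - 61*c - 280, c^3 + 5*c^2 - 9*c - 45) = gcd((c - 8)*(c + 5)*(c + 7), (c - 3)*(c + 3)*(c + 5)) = c + 5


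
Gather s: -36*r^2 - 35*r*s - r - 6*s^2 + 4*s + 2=-36*r^2 - r - 6*s^2 + s*(4 - 35*r) + 2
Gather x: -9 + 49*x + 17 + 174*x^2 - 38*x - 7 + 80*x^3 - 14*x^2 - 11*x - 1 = 80*x^3 + 160*x^2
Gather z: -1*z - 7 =-z - 7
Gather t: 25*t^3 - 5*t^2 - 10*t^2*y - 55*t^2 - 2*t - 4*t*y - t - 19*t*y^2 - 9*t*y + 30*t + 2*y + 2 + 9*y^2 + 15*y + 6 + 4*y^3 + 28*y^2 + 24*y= 25*t^3 + t^2*(-10*y - 60) + t*(-19*y^2 - 13*y + 27) + 4*y^3 + 37*y^2 + 41*y + 8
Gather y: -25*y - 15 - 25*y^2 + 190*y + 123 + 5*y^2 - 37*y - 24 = -20*y^2 + 128*y + 84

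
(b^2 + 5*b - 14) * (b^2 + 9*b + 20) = b^4 + 14*b^3 + 51*b^2 - 26*b - 280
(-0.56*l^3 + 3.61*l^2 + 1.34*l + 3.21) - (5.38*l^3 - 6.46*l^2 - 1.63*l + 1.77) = -5.94*l^3 + 10.07*l^2 + 2.97*l + 1.44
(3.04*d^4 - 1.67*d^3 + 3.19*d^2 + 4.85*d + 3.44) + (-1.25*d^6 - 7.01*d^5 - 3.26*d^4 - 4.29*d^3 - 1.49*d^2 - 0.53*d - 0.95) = -1.25*d^6 - 7.01*d^5 - 0.22*d^4 - 5.96*d^3 + 1.7*d^2 + 4.32*d + 2.49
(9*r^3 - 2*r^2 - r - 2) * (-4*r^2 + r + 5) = -36*r^5 + 17*r^4 + 47*r^3 - 3*r^2 - 7*r - 10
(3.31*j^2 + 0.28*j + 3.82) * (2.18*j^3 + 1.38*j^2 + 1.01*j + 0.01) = 7.2158*j^5 + 5.1782*j^4 + 12.0571*j^3 + 5.5875*j^2 + 3.861*j + 0.0382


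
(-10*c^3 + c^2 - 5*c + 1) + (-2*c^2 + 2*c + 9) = -10*c^3 - c^2 - 3*c + 10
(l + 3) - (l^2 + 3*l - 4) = -l^2 - 2*l + 7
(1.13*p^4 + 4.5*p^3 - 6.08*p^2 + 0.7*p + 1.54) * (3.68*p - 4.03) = 4.1584*p^5 + 12.0061*p^4 - 40.5094*p^3 + 27.0784*p^2 + 2.8462*p - 6.2062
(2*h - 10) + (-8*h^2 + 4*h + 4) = -8*h^2 + 6*h - 6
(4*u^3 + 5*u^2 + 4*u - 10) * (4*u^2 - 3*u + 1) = 16*u^5 + 8*u^4 + 5*u^3 - 47*u^2 + 34*u - 10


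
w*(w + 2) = w^2 + 2*w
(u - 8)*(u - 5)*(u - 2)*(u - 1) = u^4 - 16*u^3 + 81*u^2 - 146*u + 80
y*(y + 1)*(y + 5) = y^3 + 6*y^2 + 5*y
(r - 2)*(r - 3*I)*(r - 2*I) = r^3 - 2*r^2 - 5*I*r^2 - 6*r + 10*I*r + 12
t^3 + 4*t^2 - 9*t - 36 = (t - 3)*(t + 3)*(t + 4)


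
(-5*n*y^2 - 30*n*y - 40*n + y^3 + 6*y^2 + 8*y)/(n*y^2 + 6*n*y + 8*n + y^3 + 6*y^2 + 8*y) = (-5*n + y)/(n + y)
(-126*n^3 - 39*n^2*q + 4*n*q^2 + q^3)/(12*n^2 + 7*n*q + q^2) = (-42*n^2 + n*q + q^2)/(4*n + q)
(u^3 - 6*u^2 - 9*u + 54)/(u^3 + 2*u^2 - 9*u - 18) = (u - 6)/(u + 2)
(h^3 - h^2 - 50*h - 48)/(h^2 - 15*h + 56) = (h^2 + 7*h + 6)/(h - 7)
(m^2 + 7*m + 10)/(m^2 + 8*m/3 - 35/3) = 3*(m + 2)/(3*m - 7)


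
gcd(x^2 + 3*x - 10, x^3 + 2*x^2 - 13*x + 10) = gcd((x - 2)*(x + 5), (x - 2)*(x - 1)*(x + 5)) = x^2 + 3*x - 10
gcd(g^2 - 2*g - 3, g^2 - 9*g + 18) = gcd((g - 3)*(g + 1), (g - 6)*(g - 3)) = g - 3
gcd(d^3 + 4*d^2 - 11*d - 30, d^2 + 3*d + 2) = d + 2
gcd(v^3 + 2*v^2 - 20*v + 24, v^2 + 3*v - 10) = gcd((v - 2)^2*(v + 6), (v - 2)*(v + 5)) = v - 2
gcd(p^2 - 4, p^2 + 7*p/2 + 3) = p + 2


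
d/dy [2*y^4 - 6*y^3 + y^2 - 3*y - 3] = 8*y^3 - 18*y^2 + 2*y - 3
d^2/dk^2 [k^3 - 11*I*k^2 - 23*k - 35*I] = 6*k - 22*I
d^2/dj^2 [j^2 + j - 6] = 2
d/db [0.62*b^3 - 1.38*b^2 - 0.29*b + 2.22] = 1.86*b^2 - 2.76*b - 0.29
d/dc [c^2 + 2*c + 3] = 2*c + 2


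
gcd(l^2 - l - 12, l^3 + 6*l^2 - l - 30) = l + 3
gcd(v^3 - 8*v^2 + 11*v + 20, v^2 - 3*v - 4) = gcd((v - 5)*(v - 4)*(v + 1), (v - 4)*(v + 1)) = v^2 - 3*v - 4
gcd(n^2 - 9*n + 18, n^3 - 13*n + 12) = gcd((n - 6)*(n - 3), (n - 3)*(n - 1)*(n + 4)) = n - 3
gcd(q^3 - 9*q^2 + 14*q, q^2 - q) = q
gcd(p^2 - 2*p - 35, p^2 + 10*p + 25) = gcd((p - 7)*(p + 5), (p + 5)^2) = p + 5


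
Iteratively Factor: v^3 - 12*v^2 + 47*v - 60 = (v - 3)*(v^2 - 9*v + 20) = (v - 5)*(v - 3)*(v - 4)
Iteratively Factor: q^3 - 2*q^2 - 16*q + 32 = (q - 4)*(q^2 + 2*q - 8) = (q - 4)*(q - 2)*(q + 4)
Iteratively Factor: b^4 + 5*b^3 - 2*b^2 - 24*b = (b)*(b^3 + 5*b^2 - 2*b - 24) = b*(b + 4)*(b^2 + b - 6) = b*(b - 2)*(b + 4)*(b + 3)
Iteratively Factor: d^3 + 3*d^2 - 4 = (d - 1)*(d^2 + 4*d + 4) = (d - 1)*(d + 2)*(d + 2)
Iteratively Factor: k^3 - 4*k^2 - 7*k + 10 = (k - 1)*(k^2 - 3*k - 10) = (k - 1)*(k + 2)*(k - 5)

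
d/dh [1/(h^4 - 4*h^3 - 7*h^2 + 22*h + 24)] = 2*(-2*h^3 + 6*h^2 + 7*h - 11)/(h^4 - 4*h^3 - 7*h^2 + 22*h + 24)^2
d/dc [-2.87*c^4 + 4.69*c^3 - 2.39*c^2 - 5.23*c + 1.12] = -11.48*c^3 + 14.07*c^2 - 4.78*c - 5.23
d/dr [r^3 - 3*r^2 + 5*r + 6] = 3*r^2 - 6*r + 5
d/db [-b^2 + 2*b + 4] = 2 - 2*b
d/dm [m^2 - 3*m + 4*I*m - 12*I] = 2*m - 3 + 4*I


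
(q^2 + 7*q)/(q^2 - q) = (q + 7)/(q - 1)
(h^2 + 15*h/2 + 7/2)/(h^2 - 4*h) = (2*h^2 + 15*h + 7)/(2*h*(h - 4))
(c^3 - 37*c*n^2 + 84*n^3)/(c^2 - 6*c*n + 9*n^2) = (c^2 + 3*c*n - 28*n^2)/(c - 3*n)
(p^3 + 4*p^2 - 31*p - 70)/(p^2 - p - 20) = (p^2 + 9*p + 14)/(p + 4)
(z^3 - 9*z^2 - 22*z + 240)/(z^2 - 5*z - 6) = (z^2 - 3*z - 40)/(z + 1)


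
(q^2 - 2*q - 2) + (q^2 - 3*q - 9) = 2*q^2 - 5*q - 11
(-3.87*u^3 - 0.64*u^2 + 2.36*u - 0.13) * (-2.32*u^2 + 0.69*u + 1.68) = 8.9784*u^5 - 1.1855*u^4 - 12.4184*u^3 + 0.8548*u^2 + 3.8751*u - 0.2184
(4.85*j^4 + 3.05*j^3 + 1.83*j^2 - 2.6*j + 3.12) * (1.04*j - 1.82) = 5.044*j^5 - 5.655*j^4 - 3.6478*j^3 - 6.0346*j^2 + 7.9768*j - 5.6784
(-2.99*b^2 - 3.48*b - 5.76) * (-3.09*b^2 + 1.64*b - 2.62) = 9.2391*b^4 + 5.8496*b^3 + 19.925*b^2 - 0.328799999999999*b + 15.0912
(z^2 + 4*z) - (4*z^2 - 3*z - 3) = -3*z^2 + 7*z + 3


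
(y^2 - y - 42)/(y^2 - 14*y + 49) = (y + 6)/(y - 7)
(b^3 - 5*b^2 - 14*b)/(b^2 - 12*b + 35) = b*(b + 2)/(b - 5)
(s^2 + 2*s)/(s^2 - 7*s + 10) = s*(s + 2)/(s^2 - 7*s + 10)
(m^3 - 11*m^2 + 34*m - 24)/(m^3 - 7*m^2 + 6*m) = (m - 4)/m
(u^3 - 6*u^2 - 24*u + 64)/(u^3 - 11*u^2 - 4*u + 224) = (u - 2)/(u - 7)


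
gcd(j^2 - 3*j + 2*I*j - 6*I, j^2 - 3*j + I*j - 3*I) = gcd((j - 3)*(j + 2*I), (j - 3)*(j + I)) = j - 3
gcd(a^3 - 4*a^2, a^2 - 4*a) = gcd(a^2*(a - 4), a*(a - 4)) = a^2 - 4*a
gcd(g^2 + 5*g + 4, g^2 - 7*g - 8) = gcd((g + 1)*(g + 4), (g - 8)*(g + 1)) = g + 1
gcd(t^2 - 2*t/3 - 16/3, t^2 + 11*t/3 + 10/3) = t + 2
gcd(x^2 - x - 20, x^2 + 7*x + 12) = x + 4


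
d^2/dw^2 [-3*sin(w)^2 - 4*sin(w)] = 4*sin(w) - 6*cos(2*w)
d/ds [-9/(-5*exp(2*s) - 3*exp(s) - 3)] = (-90*exp(s) - 27)*exp(s)/(5*exp(2*s) + 3*exp(s) + 3)^2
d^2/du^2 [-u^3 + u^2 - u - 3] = 2 - 6*u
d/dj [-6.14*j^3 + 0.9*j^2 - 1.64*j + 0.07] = -18.42*j^2 + 1.8*j - 1.64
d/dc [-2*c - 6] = -2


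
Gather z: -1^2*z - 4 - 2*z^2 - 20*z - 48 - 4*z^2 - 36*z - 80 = -6*z^2 - 57*z - 132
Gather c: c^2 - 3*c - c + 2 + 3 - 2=c^2 - 4*c + 3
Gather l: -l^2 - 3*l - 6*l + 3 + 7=-l^2 - 9*l + 10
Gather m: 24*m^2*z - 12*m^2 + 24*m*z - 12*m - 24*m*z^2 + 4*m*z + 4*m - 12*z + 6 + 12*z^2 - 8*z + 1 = m^2*(24*z - 12) + m*(-24*z^2 + 28*z - 8) + 12*z^2 - 20*z + 7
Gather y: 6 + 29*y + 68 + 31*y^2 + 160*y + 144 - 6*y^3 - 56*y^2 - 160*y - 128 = -6*y^3 - 25*y^2 + 29*y + 90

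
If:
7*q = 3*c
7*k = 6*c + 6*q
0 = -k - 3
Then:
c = -49/20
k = -3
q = -21/20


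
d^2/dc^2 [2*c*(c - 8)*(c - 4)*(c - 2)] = 24*c^2 - 168*c + 224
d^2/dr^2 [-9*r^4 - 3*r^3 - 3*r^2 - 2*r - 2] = -108*r^2 - 18*r - 6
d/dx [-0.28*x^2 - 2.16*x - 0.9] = -0.56*x - 2.16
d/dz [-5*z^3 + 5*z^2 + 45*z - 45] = -15*z^2 + 10*z + 45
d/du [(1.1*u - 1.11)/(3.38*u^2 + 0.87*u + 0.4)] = (-3.718*u^2 + 7.5036*u + 1.4057)/(11.4244*u^4 + 5.8812*u^3 + 3.4609*u^2 + 0.696*u + 0.16)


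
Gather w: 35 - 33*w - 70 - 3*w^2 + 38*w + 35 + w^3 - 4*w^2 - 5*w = w^3 - 7*w^2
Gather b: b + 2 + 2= b + 4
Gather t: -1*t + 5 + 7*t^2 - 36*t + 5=7*t^2 - 37*t + 10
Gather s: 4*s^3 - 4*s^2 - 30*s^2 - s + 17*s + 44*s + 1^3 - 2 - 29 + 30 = 4*s^3 - 34*s^2 + 60*s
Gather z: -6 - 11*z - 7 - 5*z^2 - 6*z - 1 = -5*z^2 - 17*z - 14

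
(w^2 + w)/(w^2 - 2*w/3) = 3*(w + 1)/(3*w - 2)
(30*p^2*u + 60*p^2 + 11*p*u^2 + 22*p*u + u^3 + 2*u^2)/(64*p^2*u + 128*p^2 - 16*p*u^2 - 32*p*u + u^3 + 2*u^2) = (30*p^2 + 11*p*u + u^2)/(64*p^2 - 16*p*u + u^2)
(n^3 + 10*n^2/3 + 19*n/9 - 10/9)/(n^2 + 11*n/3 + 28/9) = (9*n^3 + 30*n^2 + 19*n - 10)/(9*n^2 + 33*n + 28)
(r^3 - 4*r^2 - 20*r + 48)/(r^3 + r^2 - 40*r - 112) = (r^2 - 8*r + 12)/(r^2 - 3*r - 28)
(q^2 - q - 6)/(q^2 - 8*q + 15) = (q + 2)/(q - 5)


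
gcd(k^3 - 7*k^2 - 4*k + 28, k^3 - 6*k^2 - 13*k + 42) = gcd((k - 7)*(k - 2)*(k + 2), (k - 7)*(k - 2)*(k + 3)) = k^2 - 9*k + 14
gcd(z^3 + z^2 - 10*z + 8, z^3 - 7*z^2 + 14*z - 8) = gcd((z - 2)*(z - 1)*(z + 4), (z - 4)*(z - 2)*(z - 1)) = z^2 - 3*z + 2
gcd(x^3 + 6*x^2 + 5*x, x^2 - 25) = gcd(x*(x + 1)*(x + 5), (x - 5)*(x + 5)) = x + 5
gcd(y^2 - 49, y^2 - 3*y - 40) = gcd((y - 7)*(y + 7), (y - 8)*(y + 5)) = 1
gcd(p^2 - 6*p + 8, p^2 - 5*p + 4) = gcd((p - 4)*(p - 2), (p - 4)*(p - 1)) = p - 4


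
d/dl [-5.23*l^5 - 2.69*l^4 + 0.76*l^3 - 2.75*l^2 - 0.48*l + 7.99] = -26.15*l^4 - 10.76*l^3 + 2.28*l^2 - 5.5*l - 0.48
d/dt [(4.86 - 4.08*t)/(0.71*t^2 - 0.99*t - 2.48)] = (2.8968*t^2 - 6.9012*t + 14.9298)/(0.5041*t^4 - 1.4058*t^3 - 2.5415*t^2 + 4.9104*t + 6.1504)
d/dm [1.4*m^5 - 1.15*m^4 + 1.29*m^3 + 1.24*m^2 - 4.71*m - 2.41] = 7.0*m^4 - 4.6*m^3 + 3.87*m^2 + 2.48*m - 4.71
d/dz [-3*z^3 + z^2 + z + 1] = -9*z^2 + 2*z + 1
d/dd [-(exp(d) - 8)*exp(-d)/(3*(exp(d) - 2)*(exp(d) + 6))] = 2*(exp(3*d) - 10*exp(2*d) - 32*exp(d) + 48)*exp(-d)/(3*(exp(4*d) + 8*exp(3*d) - 8*exp(2*d) - 96*exp(d) + 144))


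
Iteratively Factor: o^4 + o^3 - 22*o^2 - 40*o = (o)*(o^3 + o^2 - 22*o - 40) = o*(o + 4)*(o^2 - 3*o - 10) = o*(o + 2)*(o + 4)*(o - 5)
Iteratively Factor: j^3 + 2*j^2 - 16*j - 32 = (j + 2)*(j^2 - 16) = (j - 4)*(j + 2)*(j + 4)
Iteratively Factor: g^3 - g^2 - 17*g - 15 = (g - 5)*(g^2 + 4*g + 3) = (g - 5)*(g + 1)*(g + 3)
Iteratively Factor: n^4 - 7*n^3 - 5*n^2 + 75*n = (n)*(n^3 - 7*n^2 - 5*n + 75) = n*(n + 3)*(n^2 - 10*n + 25) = n*(n - 5)*(n + 3)*(n - 5)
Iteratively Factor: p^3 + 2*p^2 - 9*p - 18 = (p + 3)*(p^2 - p - 6) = (p + 2)*(p + 3)*(p - 3)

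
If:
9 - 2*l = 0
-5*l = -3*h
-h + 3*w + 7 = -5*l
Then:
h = 15/2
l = 9/2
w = -22/3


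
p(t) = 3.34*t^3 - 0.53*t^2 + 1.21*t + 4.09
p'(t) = 10.02*t^2 - 1.06*t + 1.21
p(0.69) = 5.77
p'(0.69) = 5.25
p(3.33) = 125.58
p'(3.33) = 108.79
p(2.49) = 55.38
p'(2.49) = 60.70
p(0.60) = 5.35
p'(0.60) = 4.18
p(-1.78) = -18.58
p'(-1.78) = 34.84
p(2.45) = 52.99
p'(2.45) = 58.76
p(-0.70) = 1.84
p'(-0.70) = 6.86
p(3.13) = 105.10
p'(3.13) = 96.06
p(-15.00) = -11405.81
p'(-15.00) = 2271.61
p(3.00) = 93.13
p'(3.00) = 88.21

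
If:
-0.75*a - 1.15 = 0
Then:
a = -1.53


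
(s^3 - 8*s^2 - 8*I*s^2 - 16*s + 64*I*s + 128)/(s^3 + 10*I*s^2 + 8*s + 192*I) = (s^2 - 4*s*(2 + I) + 32*I)/(s^2 + 14*I*s - 48)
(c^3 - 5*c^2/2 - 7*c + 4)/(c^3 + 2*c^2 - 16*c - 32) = (c - 1/2)/(c + 4)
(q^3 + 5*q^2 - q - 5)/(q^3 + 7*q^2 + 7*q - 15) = (q + 1)/(q + 3)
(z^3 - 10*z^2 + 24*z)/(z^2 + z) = (z^2 - 10*z + 24)/(z + 1)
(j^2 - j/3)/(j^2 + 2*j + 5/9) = 3*j*(3*j - 1)/(9*j^2 + 18*j + 5)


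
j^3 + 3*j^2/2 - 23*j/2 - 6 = (j - 3)*(j + 1/2)*(j + 4)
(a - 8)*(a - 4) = a^2 - 12*a + 32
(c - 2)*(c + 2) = c^2 - 4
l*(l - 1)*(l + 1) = l^3 - l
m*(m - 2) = m^2 - 2*m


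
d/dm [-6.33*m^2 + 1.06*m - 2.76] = 1.06 - 12.66*m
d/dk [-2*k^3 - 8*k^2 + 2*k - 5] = -6*k^2 - 16*k + 2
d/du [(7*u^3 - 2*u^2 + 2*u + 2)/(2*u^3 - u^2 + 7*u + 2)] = (-3*u^4 + 90*u^3 + 18*u^2 - 4*u - 10)/(4*u^6 - 4*u^5 + 29*u^4 - 6*u^3 + 45*u^2 + 28*u + 4)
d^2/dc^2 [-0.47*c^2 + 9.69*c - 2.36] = -0.940000000000000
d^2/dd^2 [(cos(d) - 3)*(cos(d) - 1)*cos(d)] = -15*cos(d)/4 + 8*cos(2*d) - 9*cos(3*d)/4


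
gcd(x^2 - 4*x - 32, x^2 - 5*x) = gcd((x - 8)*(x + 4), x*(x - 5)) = 1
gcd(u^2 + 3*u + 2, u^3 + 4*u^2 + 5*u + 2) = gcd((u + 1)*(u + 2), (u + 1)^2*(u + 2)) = u^2 + 3*u + 2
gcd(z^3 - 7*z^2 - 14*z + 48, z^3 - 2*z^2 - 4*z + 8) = z - 2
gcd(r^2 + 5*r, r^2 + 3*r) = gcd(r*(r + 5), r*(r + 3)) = r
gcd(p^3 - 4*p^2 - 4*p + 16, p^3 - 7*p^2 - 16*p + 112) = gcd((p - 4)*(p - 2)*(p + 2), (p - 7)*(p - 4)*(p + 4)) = p - 4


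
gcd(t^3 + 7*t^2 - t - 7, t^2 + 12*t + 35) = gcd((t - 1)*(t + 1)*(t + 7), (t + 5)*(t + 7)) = t + 7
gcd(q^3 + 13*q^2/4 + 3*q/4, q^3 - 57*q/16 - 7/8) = q + 1/4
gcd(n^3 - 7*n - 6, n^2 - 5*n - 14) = n + 2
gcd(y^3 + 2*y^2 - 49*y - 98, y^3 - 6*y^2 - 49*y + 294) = y^2 - 49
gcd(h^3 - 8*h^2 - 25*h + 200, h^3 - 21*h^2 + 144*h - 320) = h^2 - 13*h + 40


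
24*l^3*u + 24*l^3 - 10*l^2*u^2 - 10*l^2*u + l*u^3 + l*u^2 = (-6*l + u)*(-4*l + u)*(l*u + l)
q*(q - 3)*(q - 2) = q^3 - 5*q^2 + 6*q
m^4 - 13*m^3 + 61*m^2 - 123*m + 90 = (m - 5)*(m - 3)^2*(m - 2)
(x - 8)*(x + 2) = x^2 - 6*x - 16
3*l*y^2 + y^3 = y^2*(3*l + y)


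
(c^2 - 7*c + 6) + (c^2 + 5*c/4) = 2*c^2 - 23*c/4 + 6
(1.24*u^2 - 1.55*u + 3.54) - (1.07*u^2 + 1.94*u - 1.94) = 0.17*u^2 - 3.49*u + 5.48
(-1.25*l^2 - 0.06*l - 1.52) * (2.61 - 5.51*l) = 6.8875*l^3 - 2.9319*l^2 + 8.2186*l - 3.9672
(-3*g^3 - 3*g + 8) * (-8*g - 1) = 24*g^4 + 3*g^3 + 24*g^2 - 61*g - 8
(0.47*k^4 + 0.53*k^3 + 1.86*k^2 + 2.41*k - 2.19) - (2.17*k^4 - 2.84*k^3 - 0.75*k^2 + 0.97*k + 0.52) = -1.7*k^4 + 3.37*k^3 + 2.61*k^2 + 1.44*k - 2.71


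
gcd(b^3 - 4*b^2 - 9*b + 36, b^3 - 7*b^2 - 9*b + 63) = b^2 - 9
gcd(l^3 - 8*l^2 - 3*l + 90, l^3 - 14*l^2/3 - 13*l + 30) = l^2 - 3*l - 18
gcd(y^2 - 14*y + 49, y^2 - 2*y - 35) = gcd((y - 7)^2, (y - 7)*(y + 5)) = y - 7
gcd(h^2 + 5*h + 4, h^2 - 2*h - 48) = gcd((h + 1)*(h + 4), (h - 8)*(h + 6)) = 1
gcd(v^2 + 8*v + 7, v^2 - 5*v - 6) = v + 1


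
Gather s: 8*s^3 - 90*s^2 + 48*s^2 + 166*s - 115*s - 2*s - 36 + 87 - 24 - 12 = 8*s^3 - 42*s^2 + 49*s + 15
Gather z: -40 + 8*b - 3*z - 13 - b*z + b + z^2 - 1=9*b + z^2 + z*(-b - 3) - 54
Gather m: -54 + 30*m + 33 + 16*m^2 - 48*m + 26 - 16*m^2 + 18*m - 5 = 0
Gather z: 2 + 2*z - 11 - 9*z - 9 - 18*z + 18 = -25*z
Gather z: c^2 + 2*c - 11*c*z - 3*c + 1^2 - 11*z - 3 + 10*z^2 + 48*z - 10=c^2 - c + 10*z^2 + z*(37 - 11*c) - 12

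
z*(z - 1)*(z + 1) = z^3 - z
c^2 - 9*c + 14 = (c - 7)*(c - 2)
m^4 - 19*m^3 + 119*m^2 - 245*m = m*(m - 7)^2*(m - 5)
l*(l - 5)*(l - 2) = l^3 - 7*l^2 + 10*l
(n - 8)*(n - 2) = n^2 - 10*n + 16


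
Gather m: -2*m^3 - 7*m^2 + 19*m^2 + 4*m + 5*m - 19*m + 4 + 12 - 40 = -2*m^3 + 12*m^2 - 10*m - 24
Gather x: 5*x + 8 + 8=5*x + 16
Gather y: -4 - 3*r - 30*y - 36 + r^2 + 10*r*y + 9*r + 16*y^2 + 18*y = r^2 + 6*r + 16*y^2 + y*(10*r - 12) - 40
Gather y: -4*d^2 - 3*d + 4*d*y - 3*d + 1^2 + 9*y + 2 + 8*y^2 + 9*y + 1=-4*d^2 - 6*d + 8*y^2 + y*(4*d + 18) + 4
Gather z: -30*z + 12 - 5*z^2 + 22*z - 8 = -5*z^2 - 8*z + 4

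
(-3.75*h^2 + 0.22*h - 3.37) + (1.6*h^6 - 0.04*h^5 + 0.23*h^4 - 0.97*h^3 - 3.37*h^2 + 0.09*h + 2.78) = 1.6*h^6 - 0.04*h^5 + 0.23*h^4 - 0.97*h^3 - 7.12*h^2 + 0.31*h - 0.59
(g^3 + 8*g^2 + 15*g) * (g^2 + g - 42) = g^5 + 9*g^4 - 19*g^3 - 321*g^2 - 630*g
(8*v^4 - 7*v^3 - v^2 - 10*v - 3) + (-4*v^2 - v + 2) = 8*v^4 - 7*v^3 - 5*v^2 - 11*v - 1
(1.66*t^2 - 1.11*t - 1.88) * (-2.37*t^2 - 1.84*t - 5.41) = -3.9342*t^4 - 0.423699999999999*t^3 - 2.4826*t^2 + 9.4643*t + 10.1708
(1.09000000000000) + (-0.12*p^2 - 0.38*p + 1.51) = -0.12*p^2 - 0.38*p + 2.6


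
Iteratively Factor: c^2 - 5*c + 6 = (c - 2)*(c - 3)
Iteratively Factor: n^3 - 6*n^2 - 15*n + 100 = (n + 4)*(n^2 - 10*n + 25) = (n - 5)*(n + 4)*(n - 5)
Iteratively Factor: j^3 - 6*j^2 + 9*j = (j)*(j^2 - 6*j + 9) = j*(j - 3)*(j - 3)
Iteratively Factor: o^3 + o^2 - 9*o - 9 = (o + 1)*(o^2 - 9) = (o + 1)*(o + 3)*(o - 3)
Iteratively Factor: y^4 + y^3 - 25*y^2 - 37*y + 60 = (y - 5)*(y^3 + 6*y^2 + 5*y - 12) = (y - 5)*(y + 4)*(y^2 + 2*y - 3) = (y - 5)*(y + 3)*(y + 4)*(y - 1)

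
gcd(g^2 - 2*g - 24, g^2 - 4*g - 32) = g + 4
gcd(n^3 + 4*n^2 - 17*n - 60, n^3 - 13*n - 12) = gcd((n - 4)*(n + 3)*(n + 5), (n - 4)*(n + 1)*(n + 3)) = n^2 - n - 12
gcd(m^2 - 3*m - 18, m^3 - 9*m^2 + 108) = m^2 - 3*m - 18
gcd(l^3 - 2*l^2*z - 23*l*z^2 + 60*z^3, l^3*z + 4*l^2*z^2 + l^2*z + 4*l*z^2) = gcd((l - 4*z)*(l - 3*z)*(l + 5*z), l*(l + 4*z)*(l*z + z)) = 1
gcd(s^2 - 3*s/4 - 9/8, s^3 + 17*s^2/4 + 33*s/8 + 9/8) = s + 3/4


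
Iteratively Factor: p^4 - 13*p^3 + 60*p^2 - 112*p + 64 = (p - 4)*(p^3 - 9*p^2 + 24*p - 16) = (p - 4)*(p - 1)*(p^2 - 8*p + 16) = (p - 4)^2*(p - 1)*(p - 4)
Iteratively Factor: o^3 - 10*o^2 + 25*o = (o - 5)*(o^2 - 5*o) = o*(o - 5)*(o - 5)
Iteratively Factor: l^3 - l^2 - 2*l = (l - 2)*(l^2 + l) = (l - 2)*(l + 1)*(l)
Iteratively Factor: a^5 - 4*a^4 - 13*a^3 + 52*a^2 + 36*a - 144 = (a - 3)*(a^4 - a^3 - 16*a^2 + 4*a + 48) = (a - 4)*(a - 3)*(a^3 + 3*a^2 - 4*a - 12) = (a - 4)*(a - 3)*(a + 2)*(a^2 + a - 6) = (a - 4)*(a - 3)*(a + 2)*(a + 3)*(a - 2)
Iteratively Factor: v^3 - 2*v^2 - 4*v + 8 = (v + 2)*(v^2 - 4*v + 4) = (v - 2)*(v + 2)*(v - 2)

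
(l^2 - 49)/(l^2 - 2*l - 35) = (l + 7)/(l + 5)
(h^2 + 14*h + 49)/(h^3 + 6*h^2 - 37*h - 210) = (h + 7)/(h^2 - h - 30)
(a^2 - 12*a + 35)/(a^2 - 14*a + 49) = (a - 5)/(a - 7)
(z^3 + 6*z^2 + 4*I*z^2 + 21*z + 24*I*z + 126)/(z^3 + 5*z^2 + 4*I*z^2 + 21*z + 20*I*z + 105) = (z + 6)/(z + 5)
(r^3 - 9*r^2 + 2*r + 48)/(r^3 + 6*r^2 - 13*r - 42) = (r - 8)/(r + 7)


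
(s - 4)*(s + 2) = s^2 - 2*s - 8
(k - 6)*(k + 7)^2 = k^3 + 8*k^2 - 35*k - 294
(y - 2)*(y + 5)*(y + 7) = y^3 + 10*y^2 + 11*y - 70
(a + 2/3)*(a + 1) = a^2 + 5*a/3 + 2/3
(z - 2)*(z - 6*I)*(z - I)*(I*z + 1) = I*z^4 + 8*z^3 - 2*I*z^3 - 16*z^2 - 13*I*z^2 - 6*z + 26*I*z + 12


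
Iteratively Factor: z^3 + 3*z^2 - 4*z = (z + 4)*(z^2 - z) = (z - 1)*(z + 4)*(z)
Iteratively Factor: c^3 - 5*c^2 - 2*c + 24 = (c - 3)*(c^2 - 2*c - 8) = (c - 3)*(c + 2)*(c - 4)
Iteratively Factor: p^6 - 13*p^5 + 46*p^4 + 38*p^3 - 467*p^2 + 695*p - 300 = (p - 1)*(p^5 - 12*p^4 + 34*p^3 + 72*p^2 - 395*p + 300) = (p - 4)*(p - 1)*(p^4 - 8*p^3 + 2*p^2 + 80*p - 75) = (p - 5)*(p - 4)*(p - 1)*(p^3 - 3*p^2 - 13*p + 15) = (p - 5)^2*(p - 4)*(p - 1)*(p^2 + 2*p - 3) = (p - 5)^2*(p - 4)*(p - 1)*(p + 3)*(p - 1)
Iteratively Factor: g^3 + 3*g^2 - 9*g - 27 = (g - 3)*(g^2 + 6*g + 9) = (g - 3)*(g + 3)*(g + 3)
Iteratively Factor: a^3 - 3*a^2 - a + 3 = (a - 3)*(a^2 - 1) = (a - 3)*(a - 1)*(a + 1)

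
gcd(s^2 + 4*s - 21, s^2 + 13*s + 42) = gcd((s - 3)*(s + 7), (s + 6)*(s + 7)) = s + 7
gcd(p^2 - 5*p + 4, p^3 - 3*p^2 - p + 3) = p - 1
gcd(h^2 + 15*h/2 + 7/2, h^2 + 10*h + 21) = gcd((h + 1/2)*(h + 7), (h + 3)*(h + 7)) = h + 7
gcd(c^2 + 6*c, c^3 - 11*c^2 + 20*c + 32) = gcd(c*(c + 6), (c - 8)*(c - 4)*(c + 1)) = 1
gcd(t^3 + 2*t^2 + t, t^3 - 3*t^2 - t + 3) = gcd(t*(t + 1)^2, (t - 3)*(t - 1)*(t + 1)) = t + 1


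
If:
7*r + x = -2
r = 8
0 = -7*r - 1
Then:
No Solution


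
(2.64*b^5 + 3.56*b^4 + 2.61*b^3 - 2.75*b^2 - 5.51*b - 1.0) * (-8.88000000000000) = -23.4432*b^5 - 31.6128*b^4 - 23.1768*b^3 + 24.42*b^2 + 48.9288*b + 8.88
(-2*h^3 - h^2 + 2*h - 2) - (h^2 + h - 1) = -2*h^3 - 2*h^2 + h - 1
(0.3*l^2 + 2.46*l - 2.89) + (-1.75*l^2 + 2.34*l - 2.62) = -1.45*l^2 + 4.8*l - 5.51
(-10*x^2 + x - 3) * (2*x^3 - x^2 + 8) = -20*x^5 + 12*x^4 - 7*x^3 - 77*x^2 + 8*x - 24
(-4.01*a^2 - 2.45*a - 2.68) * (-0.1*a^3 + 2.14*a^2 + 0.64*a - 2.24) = 0.401*a^5 - 8.3364*a^4 - 7.5414*a^3 + 1.6792*a^2 + 3.7728*a + 6.0032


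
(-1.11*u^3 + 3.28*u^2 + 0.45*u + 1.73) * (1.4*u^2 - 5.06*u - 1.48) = -1.554*u^5 + 10.2086*u^4 - 14.324*u^3 - 4.7094*u^2 - 9.4198*u - 2.5604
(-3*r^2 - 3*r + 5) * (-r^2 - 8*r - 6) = 3*r^4 + 27*r^3 + 37*r^2 - 22*r - 30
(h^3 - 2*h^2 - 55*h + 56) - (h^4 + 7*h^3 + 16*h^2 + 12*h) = -h^4 - 6*h^3 - 18*h^2 - 67*h + 56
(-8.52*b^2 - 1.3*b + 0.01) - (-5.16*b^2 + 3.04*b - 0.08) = -3.36*b^2 - 4.34*b + 0.09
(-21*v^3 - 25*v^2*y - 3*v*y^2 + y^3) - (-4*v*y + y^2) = -21*v^3 - 25*v^2*y - 3*v*y^2 + 4*v*y + y^3 - y^2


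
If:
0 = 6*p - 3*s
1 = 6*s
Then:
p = 1/12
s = 1/6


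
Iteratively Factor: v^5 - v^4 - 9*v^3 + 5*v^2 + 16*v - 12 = (v - 1)*(v^4 - 9*v^2 - 4*v + 12) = (v - 1)^2*(v^3 + v^2 - 8*v - 12) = (v - 3)*(v - 1)^2*(v^2 + 4*v + 4) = (v - 3)*(v - 1)^2*(v + 2)*(v + 2)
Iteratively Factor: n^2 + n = (n + 1)*(n)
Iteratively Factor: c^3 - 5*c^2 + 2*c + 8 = (c - 4)*(c^2 - c - 2) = (c - 4)*(c - 2)*(c + 1)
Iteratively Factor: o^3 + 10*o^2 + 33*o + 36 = (o + 4)*(o^2 + 6*o + 9) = (o + 3)*(o + 4)*(o + 3)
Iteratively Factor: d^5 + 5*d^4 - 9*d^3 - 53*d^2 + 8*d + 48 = (d - 1)*(d^4 + 6*d^3 - 3*d^2 - 56*d - 48) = (d - 1)*(d + 1)*(d^3 + 5*d^2 - 8*d - 48) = (d - 1)*(d + 1)*(d + 4)*(d^2 + d - 12) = (d - 3)*(d - 1)*(d + 1)*(d + 4)*(d + 4)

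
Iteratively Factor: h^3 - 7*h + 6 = (h - 1)*(h^2 + h - 6) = (h - 1)*(h + 3)*(h - 2)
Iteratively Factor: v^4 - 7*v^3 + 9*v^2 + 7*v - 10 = (v - 2)*(v^3 - 5*v^2 - v + 5) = (v - 5)*(v - 2)*(v^2 - 1) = (v - 5)*(v - 2)*(v - 1)*(v + 1)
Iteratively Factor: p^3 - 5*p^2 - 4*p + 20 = (p - 2)*(p^2 - 3*p - 10) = (p - 2)*(p + 2)*(p - 5)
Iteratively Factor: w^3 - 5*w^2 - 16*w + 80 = (w - 5)*(w^2 - 16) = (w - 5)*(w - 4)*(w + 4)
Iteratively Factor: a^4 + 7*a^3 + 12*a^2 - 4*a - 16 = (a + 2)*(a^3 + 5*a^2 + 2*a - 8) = (a + 2)*(a + 4)*(a^2 + a - 2) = (a + 2)^2*(a + 4)*(a - 1)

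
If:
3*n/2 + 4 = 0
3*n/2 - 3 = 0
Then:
No Solution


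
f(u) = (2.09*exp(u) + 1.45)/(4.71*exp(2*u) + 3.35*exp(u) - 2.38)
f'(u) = (2.09*exp(u) + 1.45)*(-9.42*exp(2*u) - 3.35*exp(u))/(4.71*exp(2*u) + 3.35*exp(u) - 2.38)^2 + 2.09*exp(u)/(4.71*exp(2*u) + 3.35*exp(u) - 2.38) = (-(2.09*exp(u) + 1.45)*(9.42*exp(u) + 3.35) + 9.8439*exp(2*u) + 7.0015*exp(u) - 4.9742)*exp(u)/(4.71*exp(2*u) + 3.35*exp(u) - 2.38)^2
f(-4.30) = -0.63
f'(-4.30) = -0.02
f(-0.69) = 5.15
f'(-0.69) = -40.82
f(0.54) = 0.29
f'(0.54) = -0.36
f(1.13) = 0.15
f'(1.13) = -0.16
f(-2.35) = -0.82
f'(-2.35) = -0.26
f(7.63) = 0.00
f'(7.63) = -0.00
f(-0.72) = 6.73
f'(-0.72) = -68.15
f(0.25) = 0.43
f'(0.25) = -0.60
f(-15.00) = -0.61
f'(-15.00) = 0.00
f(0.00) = 0.62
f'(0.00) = -1.03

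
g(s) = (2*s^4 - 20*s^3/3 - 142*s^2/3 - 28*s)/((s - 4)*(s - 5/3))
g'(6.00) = 108.25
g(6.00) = -83.08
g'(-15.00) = -54.70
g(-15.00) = 358.48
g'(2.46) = 24.37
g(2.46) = 312.12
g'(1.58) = -10977.01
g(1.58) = -840.28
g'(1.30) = -561.12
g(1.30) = -126.59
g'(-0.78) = 2.39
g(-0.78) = -0.26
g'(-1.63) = 1.11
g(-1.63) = -2.00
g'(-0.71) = 2.29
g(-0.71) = -0.10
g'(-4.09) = -9.06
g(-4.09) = 7.27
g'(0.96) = -121.27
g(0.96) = -34.77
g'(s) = (8*s^3 - 20*s^2 - 284*s/3 - 28)/((s - 4)*(s - 5/3)) - (2*s^4 - 20*s^3/3 - 142*s^2/3 - 28*s)/((s - 4)*(s - 5/3)^2) - (2*s^4 - 20*s^3/3 - 142*s^2/3 - 28*s)/((s - 4)^2*(s - 5/3))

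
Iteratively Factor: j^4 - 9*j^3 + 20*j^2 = (j)*(j^3 - 9*j^2 + 20*j) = j*(j - 4)*(j^2 - 5*j) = j^2*(j - 4)*(j - 5)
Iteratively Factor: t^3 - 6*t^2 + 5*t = (t - 1)*(t^2 - 5*t) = (t - 5)*(t - 1)*(t)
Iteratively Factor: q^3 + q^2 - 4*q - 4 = (q + 1)*(q^2 - 4) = (q + 1)*(q + 2)*(q - 2)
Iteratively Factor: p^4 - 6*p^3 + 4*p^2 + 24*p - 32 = (p + 2)*(p^3 - 8*p^2 + 20*p - 16) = (p - 2)*(p + 2)*(p^2 - 6*p + 8) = (p - 2)^2*(p + 2)*(p - 4)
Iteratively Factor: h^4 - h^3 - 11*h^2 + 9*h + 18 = (h + 1)*(h^3 - 2*h^2 - 9*h + 18) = (h - 3)*(h + 1)*(h^2 + h - 6) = (h - 3)*(h - 2)*(h + 1)*(h + 3)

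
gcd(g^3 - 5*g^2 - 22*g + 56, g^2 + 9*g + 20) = g + 4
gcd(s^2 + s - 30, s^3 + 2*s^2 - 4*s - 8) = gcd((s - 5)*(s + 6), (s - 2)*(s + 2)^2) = 1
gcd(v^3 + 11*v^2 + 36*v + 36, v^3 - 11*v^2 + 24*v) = 1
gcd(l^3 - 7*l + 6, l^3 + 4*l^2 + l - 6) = l^2 + 2*l - 3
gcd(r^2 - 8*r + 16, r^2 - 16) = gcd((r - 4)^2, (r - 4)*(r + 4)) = r - 4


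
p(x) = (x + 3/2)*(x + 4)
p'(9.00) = 23.50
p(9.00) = 136.50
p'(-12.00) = -18.50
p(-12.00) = 84.00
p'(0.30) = 6.10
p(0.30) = 7.74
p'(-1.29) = 2.92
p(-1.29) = 0.57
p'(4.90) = 15.30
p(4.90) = 56.96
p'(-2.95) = -0.40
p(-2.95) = -1.52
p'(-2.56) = 0.38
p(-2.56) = -1.53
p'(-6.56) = -7.62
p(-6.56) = 12.95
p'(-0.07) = 5.36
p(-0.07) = 5.62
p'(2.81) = 11.12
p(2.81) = 29.35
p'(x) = 2*x + 11/2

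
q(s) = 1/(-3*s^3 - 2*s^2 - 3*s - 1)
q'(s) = (9*s^2 + 4*s + 3)/(-3*s^3 - 2*s^2 - 3*s - 1)^2 = (9*s^2 + 4*s + 3)/(3*s^3 + 2*s^2 + 3*s + 1)^2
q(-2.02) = 0.05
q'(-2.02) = 0.07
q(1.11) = -0.09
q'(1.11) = 0.16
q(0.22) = -0.56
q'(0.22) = 1.35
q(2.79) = -0.01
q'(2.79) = 0.01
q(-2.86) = 0.02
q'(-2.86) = 0.02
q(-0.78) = 0.65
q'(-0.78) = 2.24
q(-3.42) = 0.01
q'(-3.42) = 0.01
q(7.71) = -0.00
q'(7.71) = 0.00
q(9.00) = 0.00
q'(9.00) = 0.00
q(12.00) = 0.00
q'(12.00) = 0.00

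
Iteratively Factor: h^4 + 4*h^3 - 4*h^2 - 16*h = (h + 2)*(h^3 + 2*h^2 - 8*h) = (h + 2)*(h + 4)*(h^2 - 2*h) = h*(h + 2)*(h + 4)*(h - 2)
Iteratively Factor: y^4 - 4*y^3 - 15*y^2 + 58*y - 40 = (y - 1)*(y^3 - 3*y^2 - 18*y + 40) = (y - 2)*(y - 1)*(y^2 - y - 20) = (y - 5)*(y - 2)*(y - 1)*(y + 4)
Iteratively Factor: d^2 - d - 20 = (d + 4)*(d - 5)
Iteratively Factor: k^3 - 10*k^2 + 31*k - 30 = (k - 3)*(k^2 - 7*k + 10) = (k - 5)*(k - 3)*(k - 2)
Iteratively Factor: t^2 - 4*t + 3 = (t - 3)*(t - 1)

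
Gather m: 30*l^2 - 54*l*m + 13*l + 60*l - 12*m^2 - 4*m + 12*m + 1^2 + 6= 30*l^2 + 73*l - 12*m^2 + m*(8 - 54*l) + 7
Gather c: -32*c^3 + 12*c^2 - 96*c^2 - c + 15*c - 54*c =-32*c^3 - 84*c^2 - 40*c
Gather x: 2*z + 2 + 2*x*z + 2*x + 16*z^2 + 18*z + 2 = x*(2*z + 2) + 16*z^2 + 20*z + 4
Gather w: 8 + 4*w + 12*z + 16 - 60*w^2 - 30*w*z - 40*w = -60*w^2 + w*(-30*z - 36) + 12*z + 24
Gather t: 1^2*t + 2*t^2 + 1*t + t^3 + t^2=t^3 + 3*t^2 + 2*t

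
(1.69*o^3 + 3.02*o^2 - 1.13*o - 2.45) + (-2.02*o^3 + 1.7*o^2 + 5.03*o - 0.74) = -0.33*o^3 + 4.72*o^2 + 3.9*o - 3.19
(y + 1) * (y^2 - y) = y^3 - y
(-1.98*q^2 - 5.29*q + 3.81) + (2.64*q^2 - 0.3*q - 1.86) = 0.66*q^2 - 5.59*q + 1.95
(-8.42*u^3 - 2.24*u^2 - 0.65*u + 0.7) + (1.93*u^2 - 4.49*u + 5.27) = -8.42*u^3 - 0.31*u^2 - 5.14*u + 5.97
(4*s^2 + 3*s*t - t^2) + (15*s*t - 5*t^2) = 4*s^2 + 18*s*t - 6*t^2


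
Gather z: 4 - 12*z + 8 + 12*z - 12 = 0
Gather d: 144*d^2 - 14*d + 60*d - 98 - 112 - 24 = 144*d^2 + 46*d - 234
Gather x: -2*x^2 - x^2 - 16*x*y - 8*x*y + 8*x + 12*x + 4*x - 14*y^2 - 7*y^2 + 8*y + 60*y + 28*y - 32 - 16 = -3*x^2 + x*(24 - 24*y) - 21*y^2 + 96*y - 48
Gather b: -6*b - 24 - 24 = -6*b - 48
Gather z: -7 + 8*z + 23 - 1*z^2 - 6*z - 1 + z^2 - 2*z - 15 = 0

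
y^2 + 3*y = y*(y + 3)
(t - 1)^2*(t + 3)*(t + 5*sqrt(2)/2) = t^4 + t^3 + 5*sqrt(2)*t^3/2 - 5*t^2 + 5*sqrt(2)*t^2/2 - 25*sqrt(2)*t/2 + 3*t + 15*sqrt(2)/2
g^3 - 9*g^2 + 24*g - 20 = (g - 5)*(g - 2)^2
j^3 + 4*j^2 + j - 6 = (j - 1)*(j + 2)*(j + 3)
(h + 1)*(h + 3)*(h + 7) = h^3 + 11*h^2 + 31*h + 21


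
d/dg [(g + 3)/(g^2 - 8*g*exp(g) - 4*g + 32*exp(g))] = (g^2 - 8*g*exp(g) - 4*g + 2*(g + 3)*(4*g*exp(g) - g - 12*exp(g) + 2) + 32*exp(g))/(g^2 - 8*g*exp(g) - 4*g + 32*exp(g))^2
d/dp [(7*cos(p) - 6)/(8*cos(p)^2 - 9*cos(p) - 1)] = (56*cos(p)^2 - 96*cos(p) + 61)*sin(p)/(8*sin(p)^2 + 9*cos(p) - 7)^2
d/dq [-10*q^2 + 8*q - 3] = 8 - 20*q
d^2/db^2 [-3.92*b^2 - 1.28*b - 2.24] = -7.84000000000000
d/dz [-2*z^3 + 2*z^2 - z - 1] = -6*z^2 + 4*z - 1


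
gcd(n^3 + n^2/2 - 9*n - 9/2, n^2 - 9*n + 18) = n - 3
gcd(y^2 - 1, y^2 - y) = y - 1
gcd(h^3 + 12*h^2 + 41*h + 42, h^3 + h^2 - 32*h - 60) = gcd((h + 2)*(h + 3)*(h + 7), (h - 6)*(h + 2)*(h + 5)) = h + 2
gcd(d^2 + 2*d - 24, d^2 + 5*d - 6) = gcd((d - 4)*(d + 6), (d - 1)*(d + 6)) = d + 6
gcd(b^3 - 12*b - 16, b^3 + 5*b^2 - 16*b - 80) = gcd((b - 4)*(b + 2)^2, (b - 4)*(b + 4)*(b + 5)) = b - 4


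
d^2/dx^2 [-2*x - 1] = 0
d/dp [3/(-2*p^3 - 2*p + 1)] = 6*(3*p^2 + 1)/(2*p^3 + 2*p - 1)^2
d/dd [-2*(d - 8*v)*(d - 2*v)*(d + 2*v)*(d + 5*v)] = -8*d^3 + 18*d^2*v + 176*d*v^2 - 24*v^3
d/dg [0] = 0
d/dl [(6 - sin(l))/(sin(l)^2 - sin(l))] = (cos(l) - 12/tan(l) + 6*cos(l)/sin(l)^2)/(sin(l) - 1)^2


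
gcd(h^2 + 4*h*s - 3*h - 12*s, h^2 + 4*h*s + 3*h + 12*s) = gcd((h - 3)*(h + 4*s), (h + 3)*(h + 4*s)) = h + 4*s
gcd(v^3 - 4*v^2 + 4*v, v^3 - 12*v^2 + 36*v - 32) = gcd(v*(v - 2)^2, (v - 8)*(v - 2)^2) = v^2 - 4*v + 4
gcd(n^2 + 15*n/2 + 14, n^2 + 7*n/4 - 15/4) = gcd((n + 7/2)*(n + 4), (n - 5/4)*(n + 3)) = 1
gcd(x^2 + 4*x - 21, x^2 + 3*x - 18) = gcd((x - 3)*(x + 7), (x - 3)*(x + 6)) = x - 3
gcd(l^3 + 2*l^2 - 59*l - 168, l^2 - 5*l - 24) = l^2 - 5*l - 24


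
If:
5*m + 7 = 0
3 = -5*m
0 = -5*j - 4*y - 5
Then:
No Solution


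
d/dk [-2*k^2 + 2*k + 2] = 2 - 4*k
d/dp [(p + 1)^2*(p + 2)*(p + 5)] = 4*p^3 + 27*p^2 + 50*p + 27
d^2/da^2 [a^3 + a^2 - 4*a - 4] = 6*a + 2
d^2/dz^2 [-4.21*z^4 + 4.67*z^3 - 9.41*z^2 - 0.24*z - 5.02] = -50.52*z^2 + 28.02*z - 18.82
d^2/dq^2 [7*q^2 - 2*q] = 14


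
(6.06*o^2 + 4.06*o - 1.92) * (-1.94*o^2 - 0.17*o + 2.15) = -11.7564*o^4 - 8.9066*o^3 + 16.0636*o^2 + 9.0554*o - 4.128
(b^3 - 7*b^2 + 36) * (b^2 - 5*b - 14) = b^5 - 12*b^4 + 21*b^3 + 134*b^2 - 180*b - 504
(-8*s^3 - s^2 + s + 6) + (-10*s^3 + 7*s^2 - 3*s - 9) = -18*s^3 + 6*s^2 - 2*s - 3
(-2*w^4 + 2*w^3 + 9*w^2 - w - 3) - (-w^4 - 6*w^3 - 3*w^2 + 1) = -w^4 + 8*w^3 + 12*w^2 - w - 4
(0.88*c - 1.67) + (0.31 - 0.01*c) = 0.87*c - 1.36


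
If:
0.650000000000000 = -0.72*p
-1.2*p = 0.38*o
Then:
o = 2.85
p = -0.90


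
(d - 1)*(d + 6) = d^2 + 5*d - 6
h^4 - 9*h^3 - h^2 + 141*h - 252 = (h - 7)*(h - 3)^2*(h + 4)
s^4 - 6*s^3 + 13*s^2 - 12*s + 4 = (s - 2)^2*(s - 1)^2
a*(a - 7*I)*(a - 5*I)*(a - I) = a^4 - 13*I*a^3 - 47*a^2 + 35*I*a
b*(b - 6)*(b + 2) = b^3 - 4*b^2 - 12*b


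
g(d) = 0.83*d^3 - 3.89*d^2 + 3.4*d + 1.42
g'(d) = 2.49*d^2 - 7.78*d + 3.4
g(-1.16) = -9.05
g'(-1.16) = 15.78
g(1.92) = -0.52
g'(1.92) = -2.36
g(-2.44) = -42.09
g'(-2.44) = 37.21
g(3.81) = 3.81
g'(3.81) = 9.90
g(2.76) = -1.38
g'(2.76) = 0.90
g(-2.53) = -45.52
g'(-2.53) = 39.02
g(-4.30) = -151.12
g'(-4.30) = 82.89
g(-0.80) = -4.21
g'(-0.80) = 11.22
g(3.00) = -0.98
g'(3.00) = 2.47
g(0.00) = 1.42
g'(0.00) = 3.40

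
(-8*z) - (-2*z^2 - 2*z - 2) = 2*z^2 - 6*z + 2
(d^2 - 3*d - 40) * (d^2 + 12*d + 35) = d^4 + 9*d^3 - 41*d^2 - 585*d - 1400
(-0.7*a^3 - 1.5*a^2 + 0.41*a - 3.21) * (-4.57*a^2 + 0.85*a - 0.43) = 3.199*a^5 + 6.26*a^4 - 2.8477*a^3 + 15.6632*a^2 - 2.9048*a + 1.3803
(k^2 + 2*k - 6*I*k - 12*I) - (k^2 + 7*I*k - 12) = 2*k - 13*I*k + 12 - 12*I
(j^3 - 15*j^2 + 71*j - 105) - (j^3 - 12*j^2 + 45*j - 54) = -3*j^2 + 26*j - 51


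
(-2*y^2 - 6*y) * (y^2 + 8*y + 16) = -2*y^4 - 22*y^3 - 80*y^2 - 96*y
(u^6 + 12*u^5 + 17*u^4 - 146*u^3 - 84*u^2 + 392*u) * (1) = u^6 + 12*u^5 + 17*u^4 - 146*u^3 - 84*u^2 + 392*u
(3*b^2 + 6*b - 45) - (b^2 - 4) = 2*b^2 + 6*b - 41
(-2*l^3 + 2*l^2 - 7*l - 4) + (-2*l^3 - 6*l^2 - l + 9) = -4*l^3 - 4*l^2 - 8*l + 5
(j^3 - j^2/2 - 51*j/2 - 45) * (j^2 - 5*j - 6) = j^5 - 11*j^4/2 - 29*j^3 + 171*j^2/2 + 378*j + 270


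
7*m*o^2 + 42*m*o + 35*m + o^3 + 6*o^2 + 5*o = (7*m + o)*(o + 1)*(o + 5)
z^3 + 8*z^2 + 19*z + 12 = (z + 1)*(z + 3)*(z + 4)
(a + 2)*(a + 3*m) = a^2 + 3*a*m + 2*a + 6*m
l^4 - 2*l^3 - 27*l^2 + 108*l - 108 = (l - 3)^2*(l - 2)*(l + 6)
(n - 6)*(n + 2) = n^2 - 4*n - 12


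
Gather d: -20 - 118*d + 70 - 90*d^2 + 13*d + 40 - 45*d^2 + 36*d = -135*d^2 - 69*d + 90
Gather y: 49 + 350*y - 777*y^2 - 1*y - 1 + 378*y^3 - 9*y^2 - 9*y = 378*y^3 - 786*y^2 + 340*y + 48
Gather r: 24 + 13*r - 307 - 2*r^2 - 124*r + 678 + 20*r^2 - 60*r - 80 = 18*r^2 - 171*r + 315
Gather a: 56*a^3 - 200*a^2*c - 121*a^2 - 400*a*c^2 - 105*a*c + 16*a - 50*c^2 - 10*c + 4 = 56*a^3 + a^2*(-200*c - 121) + a*(-400*c^2 - 105*c + 16) - 50*c^2 - 10*c + 4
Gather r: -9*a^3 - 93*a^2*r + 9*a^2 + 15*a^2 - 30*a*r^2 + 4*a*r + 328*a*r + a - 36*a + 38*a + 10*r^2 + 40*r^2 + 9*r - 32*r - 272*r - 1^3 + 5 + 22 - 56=-9*a^3 + 24*a^2 + 3*a + r^2*(50 - 30*a) + r*(-93*a^2 + 332*a - 295) - 30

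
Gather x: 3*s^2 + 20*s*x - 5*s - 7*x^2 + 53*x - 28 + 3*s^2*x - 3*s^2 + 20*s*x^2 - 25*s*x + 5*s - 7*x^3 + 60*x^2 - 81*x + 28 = -7*x^3 + x^2*(20*s + 53) + x*(3*s^2 - 5*s - 28)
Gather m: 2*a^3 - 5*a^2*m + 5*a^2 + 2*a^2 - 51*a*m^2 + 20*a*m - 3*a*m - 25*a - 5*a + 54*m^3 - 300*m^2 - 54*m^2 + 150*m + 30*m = 2*a^3 + 7*a^2 - 30*a + 54*m^3 + m^2*(-51*a - 354) + m*(-5*a^2 + 17*a + 180)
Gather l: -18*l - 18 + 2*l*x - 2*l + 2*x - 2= l*(2*x - 20) + 2*x - 20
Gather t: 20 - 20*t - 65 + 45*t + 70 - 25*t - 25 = 0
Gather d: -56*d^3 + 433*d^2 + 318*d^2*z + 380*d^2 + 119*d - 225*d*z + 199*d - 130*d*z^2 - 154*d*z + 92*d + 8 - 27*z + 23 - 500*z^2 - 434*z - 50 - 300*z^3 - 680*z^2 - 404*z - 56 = -56*d^3 + d^2*(318*z + 813) + d*(-130*z^2 - 379*z + 410) - 300*z^3 - 1180*z^2 - 865*z - 75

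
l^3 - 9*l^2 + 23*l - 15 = (l - 5)*(l - 3)*(l - 1)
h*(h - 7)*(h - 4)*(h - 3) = h^4 - 14*h^3 + 61*h^2 - 84*h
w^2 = w^2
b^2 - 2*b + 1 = (b - 1)^2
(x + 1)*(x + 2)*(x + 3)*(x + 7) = x^4 + 13*x^3 + 53*x^2 + 83*x + 42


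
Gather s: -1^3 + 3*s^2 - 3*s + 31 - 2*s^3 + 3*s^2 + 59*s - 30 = -2*s^3 + 6*s^2 + 56*s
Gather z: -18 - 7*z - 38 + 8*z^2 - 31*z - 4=8*z^2 - 38*z - 60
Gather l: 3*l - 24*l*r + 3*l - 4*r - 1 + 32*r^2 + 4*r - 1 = l*(6 - 24*r) + 32*r^2 - 2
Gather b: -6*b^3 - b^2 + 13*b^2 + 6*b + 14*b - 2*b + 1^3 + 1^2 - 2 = -6*b^3 + 12*b^2 + 18*b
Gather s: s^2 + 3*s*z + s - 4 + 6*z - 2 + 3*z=s^2 + s*(3*z + 1) + 9*z - 6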